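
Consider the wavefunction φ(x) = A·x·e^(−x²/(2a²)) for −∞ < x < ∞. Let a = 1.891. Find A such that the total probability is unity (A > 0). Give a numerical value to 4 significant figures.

We need A² ∫|f|² dx = 1, taking the integral from −∞ to ∞.
Using the Gaussian integral ∫_{−∞}^{∞} e^(−αx²) dx = √(π/α), with φ = A·x·e^(−x²/(2a²)), the integral evaluates to A²·[√(π)·a^3/2].
Setting this equal to 1 gives A² = 1/(√(π)·a^3/2).
Substituting a = 1.891 gives A² = 0.16687, so A = 0.40850.

A ≈ 0.4085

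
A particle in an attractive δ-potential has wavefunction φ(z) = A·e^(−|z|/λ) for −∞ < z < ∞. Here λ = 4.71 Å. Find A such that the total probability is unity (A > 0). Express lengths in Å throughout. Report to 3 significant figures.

A ≈ 0.461 Å^(-1/2)

Require ∫ |φ|² dz = 1 over the whole domain.
Using ∫₀^∞ zⁿ e^(−αz) dz = n!/αⁿ⁺¹, carrying out the integral gives A² · λ.
So A² = (λ)^(−1).
Substituting λ = 4.71 gives A² = 0.2123, so A = 0.4608.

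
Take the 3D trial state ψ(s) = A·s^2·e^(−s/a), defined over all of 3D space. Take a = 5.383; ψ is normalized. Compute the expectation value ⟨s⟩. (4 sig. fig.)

The expectation value is the |ψ|²-weighted average of s: ∫ s|ψ|² 4πs² ds.
Since the A² factors cancel between numerator and denominator, ⟨s⟩ = 7·a/2.
Putting a = 5.383 gives 18.841.

⟨s⟩ ≈ 18.84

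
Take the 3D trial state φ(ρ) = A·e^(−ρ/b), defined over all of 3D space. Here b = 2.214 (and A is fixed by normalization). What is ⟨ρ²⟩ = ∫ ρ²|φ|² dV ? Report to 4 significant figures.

⟨ρ^2⟩ ≈ 14.71

⟨ρ²⟩ = ∫ ρ^2 |φ|² 4πρ² dρ over the full domain.
Using ∫₀^∞ ρⁿ e^(−αρ) dρ = n!/αⁿ⁺¹, the ratio of the moment integral to the normalization integral gives ⟨ρ²⟩ = 3·b^2.
With b = 2.214, ⟨ρ^2⟩ = 14.705.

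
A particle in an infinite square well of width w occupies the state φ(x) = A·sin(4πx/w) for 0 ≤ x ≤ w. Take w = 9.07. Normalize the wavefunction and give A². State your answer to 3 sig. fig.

A^2 ≈ 0.221

Normalization requires ∫|φ|² dx = 1, integrated from 0 to w.
Carrying out the integral gives A² · w/2.
With w = 9.07: A² = 0.2205 and A = 0.4696.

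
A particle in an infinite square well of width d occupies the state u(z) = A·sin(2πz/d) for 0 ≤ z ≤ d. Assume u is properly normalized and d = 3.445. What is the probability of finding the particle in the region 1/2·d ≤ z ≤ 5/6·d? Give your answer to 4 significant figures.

P = ∫_{1/2·d}^{5/6·d} |u(z)|² dz.
Since A² = 1/(d/2), this is the region integral divided by the full normalization integral.
In terms of t = z/d (A² and the length scale cancel between numerator and denominator), P = [∫_{1/2}^{5/6} sin(2·π·t)^2 dt] / [∫_{0}^{1} sin(2·π·t)^2 dt].
With ∫ sin(2·π·t)^2 dt = t/2 - sin(4·π·t)/(8·π) + C, the region integral is √(3)/(16·π) + 1/6 and the full one is 1/2.
This works out to P = (√(3)/8 + π/3)/π.

P ≈ 0.4022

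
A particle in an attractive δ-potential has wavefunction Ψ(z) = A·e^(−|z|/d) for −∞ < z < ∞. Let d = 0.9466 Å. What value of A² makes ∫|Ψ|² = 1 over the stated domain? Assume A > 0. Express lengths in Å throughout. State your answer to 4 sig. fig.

Require ∫ |Ψ|² dz = 1 over the whole domain.
∫|Ψ|² dz = A²·(d).
Hence A² = 1/[d].
Plugging in d = 0.9466 yields A = 1.0278.

A^2 ≈ 1.056 Å^(-1)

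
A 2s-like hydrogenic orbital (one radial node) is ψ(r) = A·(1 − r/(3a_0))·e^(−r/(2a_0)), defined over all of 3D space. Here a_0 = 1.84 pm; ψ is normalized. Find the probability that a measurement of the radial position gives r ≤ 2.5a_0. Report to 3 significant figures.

P ≈ 0.349

Integrate the radial probability density 4πr²|ψ|² over r ≤ 2.5a_0.
Normalization gives A² = 1/(8·π·a_0^3/3).
Substituting u = r/a_0, A², 4π and the length scale all cancel in the ratio: P = ∫_{0}^{2.5} u^2·(1 - u/3)^2·e^(-u) du / ∫_{0}^{∞} u^2·(1 - u/3)^2·e^(-u) du.
An antiderivative of u^2·(1 - u/3)^2·e^(-u) is (-u^4 + 2·u^3 - 3·u^2 - 6·u - 6)·e^(-u)/9; evaluating from 0 to 2.5 gives 2/3 - 761·e^(-5/2)/144, while the full integral is 2/3.
The region integral divided by the full integral gives P = 0.3493.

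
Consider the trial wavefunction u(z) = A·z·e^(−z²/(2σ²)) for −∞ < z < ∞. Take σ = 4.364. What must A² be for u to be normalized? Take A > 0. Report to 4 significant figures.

A^2 ≈ 0.01358

Normalization requires ∫|u|² dz = 1, integrated from −∞ to ∞.
Using the Gaussian integral ∫_{−∞}^{∞} e^(−αz²) dz = √(π/α), with u = A·z·e^(−z²/(2σ²)), the integral evaluates to A²·[√(π)·σ^3/2].
Setting this equal to 1 gives A² = 1/(√(π)·σ^3/2).
Plugging in σ = 4.364 yields A = 0.11652.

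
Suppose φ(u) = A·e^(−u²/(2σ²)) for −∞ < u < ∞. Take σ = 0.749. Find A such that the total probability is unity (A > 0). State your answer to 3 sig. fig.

Require ∫ |φ|² du = 1 over the whole domain.
∫|φ|² du = A²·(√(π)·σ).
Setting this equal to 1 gives A² = 1/(√(π)·σ).
Substituting σ = 0.749 gives A² = 0.7533, so A = 0.8679.

A ≈ 0.868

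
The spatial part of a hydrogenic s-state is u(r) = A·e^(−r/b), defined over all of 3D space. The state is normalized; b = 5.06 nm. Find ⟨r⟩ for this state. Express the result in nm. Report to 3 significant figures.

The expectation value is the |u|²-weighted average of r: ∫ r|u|² 4πr² dr.
Using ∫₀^∞ rⁿ e^(−αr) dr = n!/αⁿ⁺¹, evaluating both integrals, ⟨r⟩ = 3·b/2.
With b = 5.06, ⟨r⟩ = 7.590.

⟨r⟩ ≈ 7.59 nm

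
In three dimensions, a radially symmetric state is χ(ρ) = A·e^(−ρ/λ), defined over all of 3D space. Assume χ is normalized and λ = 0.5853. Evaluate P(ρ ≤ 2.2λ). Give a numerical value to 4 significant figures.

P = ∫ |χ|² 4πρ² dρ over ρ ≤ 2.2λ.
The full normalization integral is A²·[π·λ^3] = 1, fixing A².
Substituting u = ρ/λ, A², 4π and the length scale all cancel in the ratio: P = ∫_{0}^{2.2} u^2·e^(-2·u) du / ∫_{0}^{∞} u^2·e^(-2·u) du.
Using ∫ u^2·e^(-2·u) du = -(2·u^2 + 2·u + 1)·e^(-2·u)/4, the numerator is 1/4 - 377·e^(-22/5)/100 and the denominator is 1/4.
This evaluates to P = 0.81486.

P ≈ 0.8149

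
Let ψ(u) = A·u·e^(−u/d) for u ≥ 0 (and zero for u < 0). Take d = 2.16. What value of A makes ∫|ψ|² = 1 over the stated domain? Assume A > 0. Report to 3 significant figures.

A ≈ 0.630

We need A² ∫|f|² du = 1, taking the integral from 0 to ∞.
Carrying out the integral gives A² · d^3/4.
Hence A² = 1/[d^3/4].
Plugging in d = 2.16 yields A = 0.6300.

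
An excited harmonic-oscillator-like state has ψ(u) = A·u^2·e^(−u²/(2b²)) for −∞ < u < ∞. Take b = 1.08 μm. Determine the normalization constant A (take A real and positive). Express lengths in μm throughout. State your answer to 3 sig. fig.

A ≈ 0.716 μm^(-5/2)

Require ∫ |ψ|² du = 1 over the whole domain.
∫|ψ|² du = A²·(3·√(π)·b^5/4).
So A² = (3·√(π)·b^5/4)^(−1).
Plugging in b = 1.08 yields A = 0.7155.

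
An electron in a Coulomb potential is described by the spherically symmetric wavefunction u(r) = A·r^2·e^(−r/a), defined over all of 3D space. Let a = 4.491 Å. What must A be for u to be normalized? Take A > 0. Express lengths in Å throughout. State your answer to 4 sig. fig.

Require ∫ |u|² 4πr² dr = 1 over the whole domain.
The angular integral contributes 4π, leaving ∫₀^∞ r²|u|² dr.
With ∫₀^∞ r^6 e^(−αr) dr = 6!/α^7, with u = A·r^2·e^(−r/a), the integral evaluates to A²·[45·π·a^7/2].
Substituting a = 4.491 gives A² = 3.8394E-7, so A = 0.00061963.

A ≈ 0.0006196 Å^(-7/2)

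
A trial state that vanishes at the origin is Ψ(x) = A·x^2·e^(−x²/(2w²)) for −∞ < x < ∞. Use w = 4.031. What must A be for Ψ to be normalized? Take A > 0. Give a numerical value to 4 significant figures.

We need A² ∫|f|² dx = 1, taking the integral from −∞ to ∞.
Using the Gaussian integral ∫_{−∞}^{∞} e^(−αx²) dx = √(π/α), with Ψ = A·x^2·e^(−x²/(2w²)), the integral evaluates to A²·[3·√(π)·w^5/4].
Plugging in w = 4.031 yields A = 0.026586.

A ≈ 0.02659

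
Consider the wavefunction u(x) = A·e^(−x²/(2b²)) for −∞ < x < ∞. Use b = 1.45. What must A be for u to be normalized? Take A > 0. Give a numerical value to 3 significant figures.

A ≈ 0.624

Normalization requires ∫|u|² dx = 1, integrated from −∞ to ∞.
Carrying out the integral gives A² · √(π)·b.
Plugging in b = 1.45 yields A = 0.6238.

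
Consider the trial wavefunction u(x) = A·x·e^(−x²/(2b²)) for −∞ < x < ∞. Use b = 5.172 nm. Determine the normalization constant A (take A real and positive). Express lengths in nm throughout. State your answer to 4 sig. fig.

A ≈ 0.09031 nm^(-3/2)

Normalization requires ∫|u|² dx = 1, integrated from −∞ to ∞.
With ∫_{−∞}^{∞} x^(2m) e^(−αx²) dx = (2m−1)!!·√π / (2^m α^(m+1/2)), with u = A·x·e^(−x²/(2b²)), the integral evaluates to A²·[√(π)·b^3/2].
Setting this equal to 1 gives A² = 1/(√(π)·b^3/2).
With b = 5.172: A² = 0.0081560 and A = 0.090311.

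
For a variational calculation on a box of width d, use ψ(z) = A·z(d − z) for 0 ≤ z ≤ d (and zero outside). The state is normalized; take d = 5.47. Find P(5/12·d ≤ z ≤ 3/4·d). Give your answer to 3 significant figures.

The probability is P = ∫ |ψ|² dz over [5/12·d, 3/4·d].
The normalization integral ∫|ψ|²dz over the whole domain equals d^5/30·A², and A² cancels in the ratio.
Substituting u = z/d, A² and the length scale cancel in the ratio: P = ∫_{5/12}^{3/4} u^2·(1 - u)^2 du / ∫_{0}^{1} u^2·(1 - u)^2 du.
An antiderivative of u^2·(1 - u)^2 is u^3·(6·u^2 - 15·u + 10)/30; evaluating from 5/12 to 3/4 gives ≈ 0.018329, while the full integral is 1/30.
This works out to P = 0.5499.

P ≈ 0.550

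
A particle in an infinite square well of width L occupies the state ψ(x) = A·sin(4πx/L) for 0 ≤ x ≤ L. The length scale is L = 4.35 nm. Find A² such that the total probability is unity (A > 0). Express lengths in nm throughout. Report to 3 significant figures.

Normalization requires ∫|ψ|² dx = 1, integrated from 0 to L.
With ∫₀^L sin²(nπx/L) dx = L/2, carrying out the integral gives A² · L/2.
So A² = (L/2)^(−1).
Substituting L = 4.35 gives A² = 0.4598, so A = 0.6781.

A^2 ≈ 0.460 nm^(-1)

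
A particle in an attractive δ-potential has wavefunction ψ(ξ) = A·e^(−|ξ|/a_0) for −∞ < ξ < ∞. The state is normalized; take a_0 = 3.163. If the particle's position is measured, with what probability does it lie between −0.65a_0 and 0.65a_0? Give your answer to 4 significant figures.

P ≈ 0.7275

The probability is P = ∫ |ψ|² dξ over [−0.65a_0, 0.65a_0].
Since A² = 1/(a_0), this is the region integral divided by the full normalization integral.
Both integrals are even about ξ = 0, so only the ξ ≥ 0 halves are needed (the factors of 2 cancel). In terms of u = ξ/a_0 (A² and the length scale cancel between numerator and denominator), P = [∫_{0}^{0.65} e^(-2·u) du] / [∫_{0}^{∞} e^(-2·u) du].
Using ∫ e^(-2·u) du = -e^(-2·u)/2, the numerator is 1/2 - e^(-13/10)/2 and the denominator is 1/2.
Evaluating gives P = 0.72747.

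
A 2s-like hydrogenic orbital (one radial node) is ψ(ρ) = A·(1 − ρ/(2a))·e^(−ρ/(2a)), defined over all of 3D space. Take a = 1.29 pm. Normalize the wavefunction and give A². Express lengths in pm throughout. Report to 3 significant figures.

We need A² ∫|f|² 4πρ² dρ = 1, taking the integral from 0 to ∞.
The angular integral contributes 4π, leaving ∫₀^∞ ρ²|ψ|² dρ.
Using ∫₀^∞ ρⁿ e^(−αρ) dρ = n!/αⁿ⁺¹, with ψ = A·(1 − ρ/(2a))·e^(−ρ/(2a)), the integral evaluates to A²·[8·π·a^3].
Setting this equal to 1 gives A² = 1/(8·π·a^3).
Plugging in a = 1.29 yields A = 0.1361.

A^2 ≈ 0.0185 pm^(-3)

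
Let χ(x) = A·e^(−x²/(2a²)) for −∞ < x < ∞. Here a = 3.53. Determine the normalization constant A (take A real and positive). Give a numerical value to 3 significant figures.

A ≈ 0.400

We need A² ∫|f|² dx = 1, taking the integral from −∞ to ∞.
Differentiating ∫e^(−αx²) dx = √(π/α) under α to get the higher moments, with χ = A·e^(−x²/(2a²)), the integral evaluates to A²·[√(π)·a].
So A² = (√(π)·a)^(−1).
Substituting a = 3.53 gives A² = 0.1598, so A = 0.3998.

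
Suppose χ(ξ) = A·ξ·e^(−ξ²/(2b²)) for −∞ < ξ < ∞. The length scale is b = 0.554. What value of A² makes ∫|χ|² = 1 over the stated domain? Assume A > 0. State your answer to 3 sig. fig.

A^2 ≈ 6.64

We need A² ∫|f|² dξ = 1, taking the integral from −∞ to ∞.
∫|χ|² dξ = A²·(√(π)·b^3/2).
So A² = (√(π)·b^3/2)^(−1).
Plugging in b = 0.554 yields A = 2.576.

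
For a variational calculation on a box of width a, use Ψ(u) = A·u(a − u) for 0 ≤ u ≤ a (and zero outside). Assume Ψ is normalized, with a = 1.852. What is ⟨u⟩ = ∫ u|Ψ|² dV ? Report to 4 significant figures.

⟨u⟩ ≈ 0.9260

⟨u⟩ = ∫ u |Ψ|² du over the full domain.
The ratio of the moment integral to the normalization integral gives ⟨u⟩ = a/2.
Putting a = 1.852 gives 0.92600.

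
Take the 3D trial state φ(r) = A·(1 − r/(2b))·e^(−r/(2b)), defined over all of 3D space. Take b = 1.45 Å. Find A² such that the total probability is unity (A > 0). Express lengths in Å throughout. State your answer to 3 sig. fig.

A^2 ≈ 0.0131 Å^(-3)

Require ∫ |φ|² 4πr² dr = 1 over the whole domain.
The angular integral contributes 4π, leaving ∫₀^∞ r²|φ|² dr.
With φ = A·(1 − r/(2b))·e^(−r/(2b)), the integral evaluates to A²·[8·π·b^3].
Plugging in b = 1.45 yields A = 0.1142.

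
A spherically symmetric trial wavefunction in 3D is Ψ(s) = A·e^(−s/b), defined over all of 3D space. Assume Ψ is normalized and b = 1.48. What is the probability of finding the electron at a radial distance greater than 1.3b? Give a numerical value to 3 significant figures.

P ≈ 0.518

With dV = 4πs²ds, the probability is ∫|Ψ|² dV over s > 1.3b.
Normalization gives A² = 1/(π·b^3).
Substituting u = s/b, A², 4π and the length scale all cancel in the ratio: P = ∫_{1.3}^{∞} u^2·e^(-2·u) du / ∫_{0}^{∞} u^2·e^(-2·u) du.
With ∫ u^2·e^(-2·u) du = -(2·u^2 + 2·u + 1)·e^(-2·u)/4 + C, the region integral is 349·e^(-13/5)/200 and the full one is 1/4.
The region integral divided by the full integral gives P = 0.5184.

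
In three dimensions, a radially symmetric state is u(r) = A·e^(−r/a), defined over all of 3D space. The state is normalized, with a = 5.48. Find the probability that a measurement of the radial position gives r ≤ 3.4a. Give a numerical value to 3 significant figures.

With dV = 4πr²dr, the probability is ∫|u|² dV over r ≤ 3.4a.
Normalization gives A² = 1/(π·a^3).
In terms of t = r/a (A², 4π and the length scale all cancel between numerator and denominator), P = [∫_{0}^{3.4} t^2·e^(-2·t) dt] / [∫_{0}^{∞} t^2·e^(-2·t) dt].
An antiderivative of t^2·e^(-2·t) is -(2·t^2 + 2·t + 1)·e^(-2·t)/4; evaluating from 0 to 3.4 gives 1/4 - 773·e^(-34/5)/100, while the full integral is 1/4.
Taking the ratio yields P = 0.9656.

P ≈ 0.966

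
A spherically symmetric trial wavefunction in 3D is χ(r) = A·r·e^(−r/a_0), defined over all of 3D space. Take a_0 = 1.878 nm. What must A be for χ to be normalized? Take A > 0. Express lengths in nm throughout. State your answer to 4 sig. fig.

We need A² ∫|f|² 4πr² dr = 1, taking the integral from 0 to ∞.
The angular integral contributes 4π, leaving ∫₀^∞ r²|χ|² dr.
Recall ∫₀^∞ r^m e^(−r/β) dr = m!·β^(m+1), the integral (without the A² prefactor) comes out to 3·π·a_0^5.
Setting this equal to 1 gives A² = 1/(3·π·a_0^5).
With a_0 = 1.878: A² = 0.0045420 and A = 0.067395.

A ≈ 0.06739 nm^(-5/2)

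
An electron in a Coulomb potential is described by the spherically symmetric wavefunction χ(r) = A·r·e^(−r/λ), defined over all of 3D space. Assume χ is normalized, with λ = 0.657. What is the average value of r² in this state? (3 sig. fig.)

By definition ⟨r²⟩ = ∫ r^2 |χ(r)|² 4πr² dr.
Since the A² factors cancel between numerator and denominator, ⟨r²⟩ = 15·λ^2/2.
With λ = 0.657, ⟨r^2⟩ = 3.237.

⟨r^2⟩ ≈ 3.24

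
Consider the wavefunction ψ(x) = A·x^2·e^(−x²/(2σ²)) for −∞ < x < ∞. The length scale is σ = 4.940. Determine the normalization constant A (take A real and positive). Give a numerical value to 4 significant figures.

The normalization condition is ∫|ψ|² dx = 1 from −∞ to ∞.
Using the Gaussian integral ∫_{−∞}^{∞} e^(−αx²) dx = √(π/α), with ψ = A·x^2·e^(−x²/(2σ²)), the integral evaluates to A²·[3·√(π)·σ^5/4].
Setting this equal to 1 gives A² = 1/(3·√(π)·σ^5/4).
With σ = 4.940: A² = 0.00025570 and A = 0.015991.

A ≈ 0.01599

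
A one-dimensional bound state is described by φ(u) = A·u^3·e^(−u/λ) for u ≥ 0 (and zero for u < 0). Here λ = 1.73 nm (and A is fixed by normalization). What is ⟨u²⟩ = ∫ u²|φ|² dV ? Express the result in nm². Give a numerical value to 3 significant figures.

⟨u^2⟩ ≈ 41.9 nm^2

By definition ⟨u²⟩ = ∫ u^2 |φ(u)|² du.
Evaluating both integrals, ⟨u²⟩ = 14·λ^2.
Putting λ = 1.73 gives 41.90.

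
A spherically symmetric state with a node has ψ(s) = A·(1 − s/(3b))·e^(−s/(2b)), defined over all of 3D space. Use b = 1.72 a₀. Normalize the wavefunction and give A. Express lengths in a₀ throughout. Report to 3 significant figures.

Normalization requires ∫|ψ|² 4πs² ds = 1, integrated from 0 to ∞.
The integral (without the A² prefactor) comes out to 8·π·b^3/3.
Setting this equal to 1 gives A² = 1/(8·π·b^3/3).
With b = 1.72: A² = 0.02346 and A = 0.1532.

A ≈ 0.153 a₀^(-3/2)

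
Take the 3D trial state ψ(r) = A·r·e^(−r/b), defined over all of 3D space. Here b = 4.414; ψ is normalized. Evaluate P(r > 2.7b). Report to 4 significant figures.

P ≈ 0.3733

P = ∫ |ψ|² 4πr² dr over r > 2.7b.
Normalization gives A² = 1/(3·π·b^5).
In terms of u = r/b (A², 4π and the length scale all cancel between numerator and denominator), P = [∫_{2.7}^{∞} u^4·e^(-2·u) du] / [∫_{0}^{∞} u^4·e^(-2·u) du].
Using ∫ u^4·e^(-2·u) du = -(u^4/2 + u^3 + 3·u^2/2 + 3·u/2 + 3/4)·e^(-2·u), the numerator is ≈ 0.279983 and the denominator is 3/4.
Taking the ratio yields P = 0.37331.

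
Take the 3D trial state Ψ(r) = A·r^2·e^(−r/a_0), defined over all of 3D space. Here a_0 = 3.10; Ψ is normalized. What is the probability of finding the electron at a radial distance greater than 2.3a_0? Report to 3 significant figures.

P ≈ 0.818

With dV = 4πr²dr, the probability is ∫|Ψ|² dV over r > 2.3a_0.
Normalization gives A² = 1/(45·π·a_0^7/2).
Substituting u = r/a_0, A², 4π and the length scale all cancel in the ratio: P = ∫_{2.3}^{∞} u^6·e^(-2·u) du / ∫_{0}^{∞} u^6·e^(-2·u) du.
Using ∫ u^6·e^(-2·u) du = -(4·u^6 + 12·u^5 + 30·u^4 + 60·u^3 + 90·u^2 + 90·u + 45)·e^(-2·u)/8, the numerator is ≈ 4.6014 and the denominator is 45/8.
The region integral divided by the full integral gives P = 0.8180.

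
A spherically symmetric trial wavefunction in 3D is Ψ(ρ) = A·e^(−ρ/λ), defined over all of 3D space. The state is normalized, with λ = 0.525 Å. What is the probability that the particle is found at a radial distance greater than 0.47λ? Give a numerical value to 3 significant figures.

Integrate the radial probability density 4πρ²|Ψ|² over ρ > 0.47λ.
Normalization gives A² = 1/(π·λ^3).
In terms of u = ρ/λ (A², 4π and the length scale all cancel between numerator and denominator), P = [∫_{0.47}^{∞} u^2·e^(-2·u) du] / [∫_{0}^{∞} u^2·e^(-2·u) du].
With ∫ u^2·e^(-2·u) du = -(2·u^2 + 2·u + 1)·e^(-2·u)/4 + C, the region integral is ≈ 0.23260 and the full one is 1/4.
This evaluates to P = 0.9304.

P ≈ 0.930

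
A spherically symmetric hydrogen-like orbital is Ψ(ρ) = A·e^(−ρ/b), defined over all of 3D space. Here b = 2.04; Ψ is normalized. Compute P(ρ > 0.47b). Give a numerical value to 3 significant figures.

P ≈ 0.930

Integrate the radial probability density 4πρ²|Ψ|² over ρ > 0.47b.
A² is fixed by ∫₀^∞ 4πρ²|Ψ|² dρ = 1, i.e. A² = (π·b^3)^(−1).
Let u = ρ/b; then A², 4π and the length scale all cancel, so P = ∫_{0.47}^{∞} u^2·e^(-2·u) du ÷ ∫_{0}^{∞} u^2·e^(-2·u) du.
An antiderivative of u^2·e^(-2·u) is -(2·u^2 + 2·u + 1)·e^(-2·u)/4; evaluating from 0.47 to ∞ gives ≈ 0.23260, while the full integral is 1/4.
This evaluates to P = 0.9304.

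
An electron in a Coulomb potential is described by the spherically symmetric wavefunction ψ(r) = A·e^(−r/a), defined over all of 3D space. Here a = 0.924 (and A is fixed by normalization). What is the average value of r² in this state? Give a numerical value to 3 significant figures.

⟨r²⟩ = ∫ r^2 |ψ|² 4πr² dr over the full domain.
The ratio of the moment integral to the normalization integral gives ⟨r²⟩ = 3·a^2.
With a = 0.924, ⟨r^2⟩ = 2.561.

⟨r^2⟩ ≈ 2.56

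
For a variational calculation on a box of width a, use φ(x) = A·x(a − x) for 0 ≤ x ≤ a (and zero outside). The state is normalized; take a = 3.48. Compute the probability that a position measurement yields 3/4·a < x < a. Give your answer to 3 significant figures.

P ≈ 0.104

The probability is P = ∫ |φ|² dx over [3/4·a, a].
The normalization integral ∫|φ|²dx over the whole domain equals a^5/30·A², and A² cancels in the ratio.
Substituting u = x/a, A² and the length scale cancel in the ratio: P = ∫_{3/4}^{1} u^2·(1 - u)^2 du / ∫_{0}^{1} u^2·(1 - u)^2 du.
With ∫ u^2·(1 - u)^2 du = u^3·(6·u^2 - 15·u + 10)/30 + C, the region integral is ≈ 0.0034505 and the full one is 1/30.
Taking the ratio, P = 53/512.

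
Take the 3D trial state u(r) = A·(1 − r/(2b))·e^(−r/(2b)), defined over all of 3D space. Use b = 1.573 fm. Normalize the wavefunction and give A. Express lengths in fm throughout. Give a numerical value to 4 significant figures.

A ≈ 0.1011 fm^(-3/2)

We need A² ∫|f|² 4πr² dr = 1, taking the integral from 0 to ∞.
(Spherical symmetry: dV = 4πr² dr.)
∫|u|² 4πr² dr = A²·(8·π·b^3).
Hence A² = 1/[8·π·b^3].
Plugging in b = 1.573 yields A = 0.10111.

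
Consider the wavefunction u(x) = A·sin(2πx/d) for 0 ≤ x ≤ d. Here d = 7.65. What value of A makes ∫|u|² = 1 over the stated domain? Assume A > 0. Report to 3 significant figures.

We need A² ∫|f|² dx = 1, taking the integral from 0 to d.
∫|u|² dx = A²·(d/2).
Setting this equal to 1 gives A² = 1/(d/2).
Substituting d = 7.65 gives A² = 0.2614, so A = 0.5113.

A ≈ 0.511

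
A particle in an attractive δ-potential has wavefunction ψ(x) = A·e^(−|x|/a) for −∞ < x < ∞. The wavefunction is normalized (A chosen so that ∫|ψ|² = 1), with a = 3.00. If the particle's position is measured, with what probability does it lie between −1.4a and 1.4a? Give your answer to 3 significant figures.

P ≈ 0.939

P = ∫_{−1.4a}^{1.4a} |ψ(x)|² dx.
The normalization integral ∫|ψ|²dx over the whole domain equals a·A², and A² cancels in the ratio.
By symmetry take twice the x ≥ 0 contribution in numerator and denominator; the 2's cancel. Let u = x/a; then A² and the length scale cancel, so P = ∫_{0}^{1.4} e^(-2·u) du ÷ ∫_{0}^{∞} e^(-2·u) du.
An antiderivative of e^(-2·u) is -e^(-2·u)/2; evaluating from 0 to 1.4 gives 1/2 - e^(-14/5)/2, while the full integral is 1/2.
This works out to P = 0.9392.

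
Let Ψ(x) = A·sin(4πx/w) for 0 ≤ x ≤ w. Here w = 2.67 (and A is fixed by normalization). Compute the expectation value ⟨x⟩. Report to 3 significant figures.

⟨x⟩ ≈ 1.34

⟨x⟩ = ∫ x |Ψ|² dx over the full domain.
Since the A² factors cancel between numerator and denominator, ⟨x⟩ = w/2.
Putting w = 2.67 gives 1.335.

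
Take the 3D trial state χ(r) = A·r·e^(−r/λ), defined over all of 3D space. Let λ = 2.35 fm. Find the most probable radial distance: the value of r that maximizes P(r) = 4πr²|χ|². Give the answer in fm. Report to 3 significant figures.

r ≈ 4.70 fm

Differentiate P(r) = 4πr²|χ|² with respect to r and set to zero.
Solving yields r = 2·λ.
With λ = 2.35, the most probable radial distance is 4.700 fm.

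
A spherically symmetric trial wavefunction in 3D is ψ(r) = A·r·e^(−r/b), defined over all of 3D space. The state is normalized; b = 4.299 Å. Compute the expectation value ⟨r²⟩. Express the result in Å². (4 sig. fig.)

⟨r^2⟩ ≈ 138.6 Å^2

The expectation value is the |ψ|²-weighted average of r^2: ∫ r^2|ψ|² 4πr² dr.
Evaluating both integrals, ⟨r²⟩ = 15·b^2/2.
With b = 4.299, ⟨r^2⟩ = 138.61.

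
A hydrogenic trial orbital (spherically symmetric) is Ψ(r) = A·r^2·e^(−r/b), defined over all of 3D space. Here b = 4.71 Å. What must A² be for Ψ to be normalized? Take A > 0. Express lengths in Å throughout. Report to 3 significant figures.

A^2 ≈ 2.75E-7 Å^(-7)

The normalization condition is ∫|Ψ|² 4πr² dr = 1 from 0 to ∞.
Carrying out the integral gives A² · 45·π·b^7/2.
So A² = (45·π·b^7/2)^(−1).
With b = 4.71: A² = 2.751E-7 and A = 0.0005245.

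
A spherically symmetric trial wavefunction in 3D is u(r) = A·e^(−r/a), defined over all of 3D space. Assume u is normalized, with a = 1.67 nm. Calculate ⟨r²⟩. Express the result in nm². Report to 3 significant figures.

By definition ⟨r²⟩ = ∫ r^2 |u(r)|² 4πr² dr.
Since the A² factors cancel between numerator and denominator, ⟨r²⟩ = 3·a^2.
With a = 1.67, ⟨r^2⟩ = 8.367.

⟨r^2⟩ ≈ 8.37 nm^2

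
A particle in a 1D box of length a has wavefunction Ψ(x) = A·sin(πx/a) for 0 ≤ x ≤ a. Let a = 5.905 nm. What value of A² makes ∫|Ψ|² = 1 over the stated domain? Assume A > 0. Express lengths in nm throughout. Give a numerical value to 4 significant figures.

Normalization requires ∫|Ψ|² dx = 1, integrated from 0 to a.
With ∫₀^a sin²(nπx/a) dx = a/2, with Ψ = A·sin(πx/a), the integral evaluates to A²·[a/2].
So A² = (a/2)^(−1).
Plugging in a = 5.905 yields A = 0.58198.

A^2 ≈ 0.3387 nm^(-1)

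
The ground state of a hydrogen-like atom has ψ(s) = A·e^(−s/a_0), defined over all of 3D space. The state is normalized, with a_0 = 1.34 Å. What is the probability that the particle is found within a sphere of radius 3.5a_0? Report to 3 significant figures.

P = ∫ |ψ|² 4πs² ds over s ≤ 3.5a_0.
Normalization gives A² = 1/(π·a_0^3).
Substituting u = s/a_0, A², 4π and the length scale all cancel in the ratio: P = ∫_{0}^{3.5} u^2·e^(-2·u) du / ∫_{0}^{∞} u^2·e^(-2·u) du.
Using ∫ u^2·e^(-2·u) du = -(2·u^2 + 2·u + 1)·e^(-2·u)/4, the numerator is 1/4 - 65·e^(-7)/8 and the denominator is 1/4.
Taking the ratio yields P = 0.9704.

P ≈ 0.970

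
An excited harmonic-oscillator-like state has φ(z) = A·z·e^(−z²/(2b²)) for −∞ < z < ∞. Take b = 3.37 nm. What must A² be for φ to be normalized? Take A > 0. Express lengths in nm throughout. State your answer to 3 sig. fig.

A^2 ≈ 0.0295 nm^(-3)

Normalization requires ∫|φ|² dz = 1, integrated from −∞ to ∞.
With ∫_{−∞}^{∞} z^(2m) e^(−αz²) dz = (2m−1)!!·√π / (2^m α^(m+1/2)), with φ = A·z·e^(−z²/(2b²)), the integral evaluates to A²·[√(π)·b^3/2].
So A² = (√(π)·b^3/2)^(−1).
With b = 3.37: A² = 0.02948 and A = 0.1717.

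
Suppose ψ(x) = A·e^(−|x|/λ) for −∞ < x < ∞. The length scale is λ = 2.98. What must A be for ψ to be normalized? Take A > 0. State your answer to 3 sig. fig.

A ≈ 0.579

Require ∫ |ψ|² dx = 1 over the whole domain.
Carrying out the integral gives A² · λ.
So A² = (λ)^(−1).
Substituting λ = 2.98 gives A² = 0.3356, so A = 0.5793.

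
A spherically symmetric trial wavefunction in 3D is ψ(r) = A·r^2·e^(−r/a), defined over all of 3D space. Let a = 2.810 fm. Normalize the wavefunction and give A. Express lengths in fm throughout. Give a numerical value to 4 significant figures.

A ≈ 0.003198 fm^(-7/2)

We need A² ∫|f|² 4πr² dr = 1, taking the integral from 0 to ∞.
(Spherical symmetry: dV = 4πr² dr.)
Carrying out the integral gives A² · 45·π·a^7/2.
Setting this equal to 1 gives A² = 1/(45·π·a^7/2).
Plugging in a = 2.810 yields A = 0.0031979.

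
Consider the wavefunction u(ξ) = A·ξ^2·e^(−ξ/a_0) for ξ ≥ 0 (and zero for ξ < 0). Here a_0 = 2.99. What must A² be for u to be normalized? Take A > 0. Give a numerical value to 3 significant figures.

A^2 ≈ 0.00558

Require ∫ |u|² dξ = 1 over the whole domain.
With ∫₀^∞ ξ^4 e^(−αξ) dξ = 4!/α^5, ∫|u|² dξ = A²·(3·a_0^5/4).
So A² = (3·a_0^5/4)^(−1).
With a_0 = 2.99: A² = 0.005579 and A = 0.07469.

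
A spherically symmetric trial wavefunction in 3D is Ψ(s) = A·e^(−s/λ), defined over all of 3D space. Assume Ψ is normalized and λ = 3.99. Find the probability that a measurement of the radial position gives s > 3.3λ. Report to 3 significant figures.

With dV = 4πs²ds, the probability is ∫|Ψ|² dV over s > 3.3λ.
The full normalization integral is A²·[π·λ^3] = 1, fixing A².
In terms of u = s/λ (A², 4π and the length scale all cancel between numerator and denominator), P = [∫_{3.3}^{∞} u^2·e^(-2·u) du] / [∫_{0}^{∞} u^2·e^(-2·u) du].
With ∫ u^2·e^(-2·u) du = -(2·u^2 + 2·u + 1)·e^(-2·u)/4 + C, the region integral is 1469·e^(-33/5)/200 and the full one is 1/4.
This evaluates to P = 0.03997.

P ≈ 0.0400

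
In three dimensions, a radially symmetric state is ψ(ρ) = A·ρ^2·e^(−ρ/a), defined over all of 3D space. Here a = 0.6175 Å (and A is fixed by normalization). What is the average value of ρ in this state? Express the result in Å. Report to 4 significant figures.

By definition ⟨ρ⟩ = ∫ ρ |ψ(ρ)|² 4πρ² dρ.
Since the A² factors cancel between numerator and denominator, ⟨ρ⟩ = 7·a/2.
Putting a = 0.6175 gives 2.1613.

⟨ρ⟩ ≈ 2.161 Å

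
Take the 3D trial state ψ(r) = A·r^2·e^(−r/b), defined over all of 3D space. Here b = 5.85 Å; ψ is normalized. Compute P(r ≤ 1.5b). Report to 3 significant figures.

P = ∫ |ψ|² 4πr² dr over r ≤ 1.5b.
The full normalization integral is A²·[45·π·b^7/2] = 1, fixing A².
Let u = r/b; then A², 4π and the length scale all cancel, so P = ∫_{0}^{1.5} u^6·e^(-2·u) du ÷ ∫_{0}^{∞} u^6·e^(-2·u) du.
Using ∫ u^6·e^(-2·u) du = -(4·u^6 + 12·u^5 + 30·u^4 + 60·u^3 + 90·u^2 + 90·u + 45)·e^(-2·u)/8, the numerator is ≈ 0.18849 and the denominator is 45/8.
This evaluates to P = 0.03351.

P ≈ 0.0335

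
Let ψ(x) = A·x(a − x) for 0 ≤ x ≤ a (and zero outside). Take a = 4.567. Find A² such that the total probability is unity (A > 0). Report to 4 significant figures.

A^2 ≈ 0.01510

Normalization requires ∫|ψ|² dx = 1, integrated from 0 to a.
Carrying out the integral gives A² · a^5/30.
Setting this equal to 1 gives A² = 1/(a^5/30).
With a = 4.567: A² = 0.015100 and A = 0.12288.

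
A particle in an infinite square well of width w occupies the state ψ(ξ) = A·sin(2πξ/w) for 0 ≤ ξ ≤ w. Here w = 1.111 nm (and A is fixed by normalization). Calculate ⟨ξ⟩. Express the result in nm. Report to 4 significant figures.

⟨ξ⟩ ≈ 0.5555 nm

The expectation value is the |ψ|²-weighted average of ξ: ∫ ξ|ψ|² dξ.
With ∫₀^w sin²(nπξ/w) dξ = w/2, the ratio of the moment integral to the normalization integral gives ⟨ξ⟩ = w/2.
Putting w = 1.111 gives 0.55550.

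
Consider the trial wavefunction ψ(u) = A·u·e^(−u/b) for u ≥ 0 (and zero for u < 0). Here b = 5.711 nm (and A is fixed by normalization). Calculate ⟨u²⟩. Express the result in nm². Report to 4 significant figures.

The expectation value is the |ψ|²-weighted average of u^2: ∫ u^2|ψ|² du.
Recall ∫₀^∞ u^m e^(−u/β) du = m!·β^(m+1), since the A² factors cancel between numerator and denominator, ⟨u²⟩ = 3·b^2.
Putting b = 5.711 gives 97.847.

⟨u^2⟩ ≈ 97.85 nm^2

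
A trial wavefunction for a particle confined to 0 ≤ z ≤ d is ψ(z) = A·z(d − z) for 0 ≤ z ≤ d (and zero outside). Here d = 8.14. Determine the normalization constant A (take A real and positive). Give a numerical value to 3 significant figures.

A ≈ 0.0290

We need A² ∫|f|² dz = 1, taking the integral from 0 to d.
Expanding the polynomial and integrating term by term, with ψ = A·z(d − z), the integral evaluates to A²·[d^5/30].
Hence A² = 1/[d^5/30].
Substituting d = 8.14 gives A² = 0.0008395, so A = 0.02897.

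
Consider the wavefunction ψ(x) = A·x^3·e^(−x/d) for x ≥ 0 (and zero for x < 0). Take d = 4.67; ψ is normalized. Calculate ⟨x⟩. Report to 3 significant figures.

⟨x⟩ = ∫ x |ψ|² dx over the full domain.
The ratio of the moment integral to the normalization integral gives ⟨x⟩ = 7·d/2.
With d = 4.67, ⟨x⟩ = 16.35.

⟨x⟩ ≈ 16.3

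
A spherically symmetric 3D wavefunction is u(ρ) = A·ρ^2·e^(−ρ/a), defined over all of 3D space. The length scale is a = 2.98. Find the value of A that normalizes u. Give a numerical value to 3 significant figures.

A ≈ 0.00260

Require ∫ |u|² 4πρ² dρ = 1 over the whole domain.
(Spherical symmetry: dV = 4πρ² dρ.)
With ∫₀^∞ ρ^6 e^(−αρ) dρ = 6!/α^7, carrying out the integral gives A² · 45·π·a^7/2.
Setting this equal to 1 gives A² = 1/(45·π·a^7/2).
Substituting a = 2.98 gives A² = 0.000006779, so A = 0.002604.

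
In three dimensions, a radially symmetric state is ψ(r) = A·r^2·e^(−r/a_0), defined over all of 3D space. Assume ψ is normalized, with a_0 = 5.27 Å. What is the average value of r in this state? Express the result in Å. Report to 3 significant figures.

⟨r⟩ ≈ 18.4 Å

⟨r⟩ = ∫ r |ψ|² 4πr² dr over the full domain.
The ratio of the moment integral to the normalization integral gives ⟨r⟩ = 7·a_0/2.
With a_0 = 5.27, ⟨r⟩ = 18.45.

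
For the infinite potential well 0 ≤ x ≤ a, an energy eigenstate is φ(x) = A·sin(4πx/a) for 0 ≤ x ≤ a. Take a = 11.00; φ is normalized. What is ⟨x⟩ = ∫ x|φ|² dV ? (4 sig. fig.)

⟨x⟩ = ∫ x |φ|² dx over the full domain.
With ∫₀^a sin²(nπx/a) dx = a/2, since the A² factors cancel between numerator and denominator, ⟨x⟩ = a/2.
Putting a = 11.00 gives 5.5000.

⟨x⟩ ≈ 5.500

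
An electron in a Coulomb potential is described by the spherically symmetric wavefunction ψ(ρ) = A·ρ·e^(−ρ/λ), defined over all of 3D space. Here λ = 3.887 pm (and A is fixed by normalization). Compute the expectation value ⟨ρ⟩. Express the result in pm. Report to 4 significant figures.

⟨ρ⟩ ≈ 9.718 pm

The expectation value is the |ψ|²-weighted average of ρ: ∫ ρ|ψ|² 4πρ² dρ.
Since the A² factors cancel between numerator and denominator, ⟨ρ⟩ = 5·λ/2.
With λ = 3.887, ⟨ρ⟩ = 9.7175.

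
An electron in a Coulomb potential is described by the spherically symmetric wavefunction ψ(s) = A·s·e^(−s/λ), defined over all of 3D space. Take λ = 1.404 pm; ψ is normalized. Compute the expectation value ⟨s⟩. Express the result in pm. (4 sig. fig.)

⟨s⟩ ≈ 3.510 pm

By definition ⟨s⟩ = ∫ s |ψ(s)|² 4πs² ds.
The ratio of the moment integral to the normalization integral gives ⟨s⟩ = 5·λ/2.
Putting λ = 1.404 gives 3.5100.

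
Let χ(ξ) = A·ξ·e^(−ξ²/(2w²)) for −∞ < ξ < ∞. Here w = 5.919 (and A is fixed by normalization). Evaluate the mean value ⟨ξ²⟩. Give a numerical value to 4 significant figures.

The expectation value is the |χ|²-weighted average of ξ^2: ∫ ξ^2|χ|² dξ.
Differentiating ∫e^(−αξ²) dξ = √(π/α) under α to get the higher moments, evaluating both integrals, ⟨ξ²⟩ = 3·w^2/2.
With w = 5.919, ⟨ξ^2⟩ = 52.552.

⟨ξ^2⟩ ≈ 52.55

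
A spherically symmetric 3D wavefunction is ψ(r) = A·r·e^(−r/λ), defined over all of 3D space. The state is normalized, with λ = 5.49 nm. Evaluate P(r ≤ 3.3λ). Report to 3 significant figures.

With dV = 4πr²dr, the probability is ∫|ψ|² dV over r ≤ 3.3λ.
The full normalization integral is A²·[3·π·λ^5] = 1, fixing A².
In terms of u = r/λ (A², 4π and the length scale all cancel between numerator and denominator), P = [∫_{0}^{3.3} u^4·e^(-2·u) du] / [∫_{0}^{∞} u^4·e^(-2·u) du].
An antiderivative of u^4·e^(-2·u) is -(u^4/2 + u^3 + 3·u^2/2 + 3·u/2 + 3/4)·e^(-2·u); evaluating from 0 to 3.3 gives ≈ 0.59047, while the full integral is 3/4.
Taking the ratio yields P = 0.7873.

P ≈ 0.787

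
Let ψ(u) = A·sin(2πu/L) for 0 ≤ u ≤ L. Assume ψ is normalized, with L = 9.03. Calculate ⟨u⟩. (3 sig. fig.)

⟨u⟩ ≈ 4.52

By definition ⟨u⟩ = ∫ u |ψ(u)|² du.
Using sin²θ = (1 − cos 2θ)/2, evaluating both integrals, ⟨u⟩ = L/2.
With L = 9.03, ⟨u⟩ = 4.515.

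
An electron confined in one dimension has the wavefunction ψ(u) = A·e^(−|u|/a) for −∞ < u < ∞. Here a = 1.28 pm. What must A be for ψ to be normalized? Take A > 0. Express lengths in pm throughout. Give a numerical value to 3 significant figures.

A ≈ 0.884 pm^(-1/2)

We need A² ∫|f|² du = 1, taking the integral from −∞ to ∞.
Recall ∫₀^∞ u^m e^(−u/β) du = m!·β^(m+1), carrying out the integral gives A² · a.
Hence A² = 1/[a].
Plugging in a = 1.28 yields A = 0.8839.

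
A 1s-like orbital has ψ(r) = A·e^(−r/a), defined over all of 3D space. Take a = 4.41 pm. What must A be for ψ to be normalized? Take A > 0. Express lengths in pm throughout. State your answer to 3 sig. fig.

Require ∫ |ψ|² 4πr² dr = 1 over the whole domain.
The angular integral contributes 4π, leaving ∫₀^∞ r²|ψ|² dr.
∫|ψ|² 4πr² dr = A²·(π·a^3).
With a = 4.41: A² = 0.003711 and A = 0.06092.

A ≈ 0.0609 pm^(-3/2)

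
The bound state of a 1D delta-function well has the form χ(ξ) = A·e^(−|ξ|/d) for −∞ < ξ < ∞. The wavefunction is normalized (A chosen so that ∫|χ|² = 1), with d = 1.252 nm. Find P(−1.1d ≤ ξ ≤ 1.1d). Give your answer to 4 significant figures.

The probability is P = ∫ |χ|² dξ over [−1.1d, 1.1d].
Since A² = 1/(d), this is the region integral divided by the full normalization integral.
Both integrals are even about ξ = 0, so only the ξ ≥ 0 halves are needed (the factors of 2 cancel). In terms of u = ξ/d (A² and the length scale cancel between numerator and denominator), P = [∫_{0}^{1.1} e^(-2·u) du] / [∫_{0}^{∞} e^(-2·u) du].
An antiderivative of e^(-2·u) is -e^(-2·u)/2; evaluating from 0 to 1.1 gives 1/2 - e^(-11/5)/2, while the full integral is 1/2.
The result is P = 0.88920.

P ≈ 0.8892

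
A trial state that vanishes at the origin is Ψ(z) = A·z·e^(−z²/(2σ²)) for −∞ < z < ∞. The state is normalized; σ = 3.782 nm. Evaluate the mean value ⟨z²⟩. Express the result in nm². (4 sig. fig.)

The expectation value is the |Ψ|²-weighted average of z^2: ∫ z^2|Ψ|² dz.
Differentiating ∫e^(−αz²) dz = √(π/α) under α to get the higher moments, since the A² factors cancel between numerator and denominator, ⟨z²⟩ = 3·σ^2/2.
Putting σ = 3.782 gives 21.455.

⟨z^2⟩ ≈ 21.46 nm^2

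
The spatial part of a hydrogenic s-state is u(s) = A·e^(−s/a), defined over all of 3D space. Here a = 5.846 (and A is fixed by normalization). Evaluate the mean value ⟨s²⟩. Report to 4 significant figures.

⟨s^2⟩ ≈ 102.5

By definition ⟨s²⟩ = ∫ s^2 |u(s)|² 4πs² ds.
Evaluating both integrals, ⟨s²⟩ = 3·a^2.
Putting a = 5.846 gives 102.53.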